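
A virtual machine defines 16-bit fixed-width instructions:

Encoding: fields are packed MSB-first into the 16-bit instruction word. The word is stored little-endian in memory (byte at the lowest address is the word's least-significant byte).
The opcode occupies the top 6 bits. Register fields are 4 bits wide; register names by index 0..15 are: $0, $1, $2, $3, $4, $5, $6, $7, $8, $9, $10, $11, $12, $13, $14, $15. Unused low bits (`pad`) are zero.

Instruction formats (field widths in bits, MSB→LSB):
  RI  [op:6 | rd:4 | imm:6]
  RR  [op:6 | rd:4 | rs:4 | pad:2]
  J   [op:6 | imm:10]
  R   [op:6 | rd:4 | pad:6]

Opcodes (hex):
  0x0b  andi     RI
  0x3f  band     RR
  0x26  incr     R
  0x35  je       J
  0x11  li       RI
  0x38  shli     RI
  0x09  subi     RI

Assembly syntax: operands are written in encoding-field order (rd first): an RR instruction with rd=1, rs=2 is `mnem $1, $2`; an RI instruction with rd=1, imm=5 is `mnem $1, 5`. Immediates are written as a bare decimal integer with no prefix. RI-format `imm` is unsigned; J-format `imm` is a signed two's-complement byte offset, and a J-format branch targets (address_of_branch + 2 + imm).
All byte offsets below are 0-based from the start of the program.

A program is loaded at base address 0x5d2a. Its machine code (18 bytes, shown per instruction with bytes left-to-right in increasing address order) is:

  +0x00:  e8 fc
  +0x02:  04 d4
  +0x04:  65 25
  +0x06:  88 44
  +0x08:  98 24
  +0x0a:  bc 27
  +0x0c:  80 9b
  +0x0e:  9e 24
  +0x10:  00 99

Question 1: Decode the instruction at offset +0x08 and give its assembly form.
subi $2, 24

off 0x08: read 98 24 as little → 0x2498
  opcode bits[15:10]=0x9: subi/RI
  rd@[9:6]=0x2 ⇒ $2
  imm@[5:0]=0x18 ⇒ 24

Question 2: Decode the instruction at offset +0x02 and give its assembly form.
je 4

+0x02: 04 d4 ⇒ word 0xd404 (little)
  top 6b → 0x35 → je [J]
  imm@[9:0]=0x4 ⇒ 4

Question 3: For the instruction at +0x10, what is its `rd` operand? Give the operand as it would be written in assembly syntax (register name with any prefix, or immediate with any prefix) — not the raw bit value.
[10] 00 99 → 0x9900
  op=0x9900>>10=0x26 ⇒ incr (R)
  [9:6] rd=4 = $4

$4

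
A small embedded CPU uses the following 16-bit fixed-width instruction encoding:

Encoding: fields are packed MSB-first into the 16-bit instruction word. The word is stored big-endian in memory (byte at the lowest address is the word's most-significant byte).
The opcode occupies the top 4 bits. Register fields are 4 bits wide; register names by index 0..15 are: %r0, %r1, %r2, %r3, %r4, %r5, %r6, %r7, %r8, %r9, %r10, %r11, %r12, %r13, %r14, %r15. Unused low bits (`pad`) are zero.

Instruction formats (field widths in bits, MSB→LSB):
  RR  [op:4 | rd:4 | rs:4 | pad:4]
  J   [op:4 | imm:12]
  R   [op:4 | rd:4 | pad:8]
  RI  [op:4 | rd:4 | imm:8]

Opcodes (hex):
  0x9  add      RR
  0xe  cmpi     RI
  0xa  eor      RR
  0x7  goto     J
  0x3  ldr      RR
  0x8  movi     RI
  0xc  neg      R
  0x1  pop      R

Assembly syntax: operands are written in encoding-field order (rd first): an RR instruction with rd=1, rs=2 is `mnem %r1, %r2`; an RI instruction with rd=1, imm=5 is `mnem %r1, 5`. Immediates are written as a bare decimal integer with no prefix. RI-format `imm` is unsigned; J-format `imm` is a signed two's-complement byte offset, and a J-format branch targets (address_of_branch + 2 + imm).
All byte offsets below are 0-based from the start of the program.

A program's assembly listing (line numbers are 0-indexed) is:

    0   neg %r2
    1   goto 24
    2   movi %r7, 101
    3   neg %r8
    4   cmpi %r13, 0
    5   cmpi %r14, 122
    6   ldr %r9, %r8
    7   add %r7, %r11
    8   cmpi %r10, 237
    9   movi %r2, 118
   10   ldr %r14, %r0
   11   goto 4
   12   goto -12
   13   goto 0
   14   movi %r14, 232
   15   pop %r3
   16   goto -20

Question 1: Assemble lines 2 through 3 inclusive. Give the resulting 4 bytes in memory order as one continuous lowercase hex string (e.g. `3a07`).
8765c800

L2: movi op=0x8:4|rd=7:4|imm=101:8 ⇒ 0x8765 ⇒ big 87 65
L3: neg op=0xc:4|rd=8:4|pad=0:8 ⇒ 0xc800 ⇒ big c8 00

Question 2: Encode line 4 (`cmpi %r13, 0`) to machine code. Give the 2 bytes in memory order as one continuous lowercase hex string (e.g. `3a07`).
line 4 (cmpi): pack op=0xe:4|rd=13:4|imm=0:8 = 0xed00; big→ ed 00

ed00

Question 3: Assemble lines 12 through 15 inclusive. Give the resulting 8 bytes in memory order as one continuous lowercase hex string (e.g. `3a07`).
7ff470008ee81300

L12: goto op=0x7:4|imm=-12:12 ⇒ 0x7ff4 ⇒ big 7f f4
L13: goto op=0x7:4|imm=0:12 ⇒ 0x7000 ⇒ big 70 00
L14: movi op=0x8:4|rd=14:4|imm=232:8 ⇒ 0x8ee8 ⇒ big 8e e8
L15: pop op=0x1:4|rd=3:4|pad=0:8 ⇒ 0x1300 ⇒ big 13 00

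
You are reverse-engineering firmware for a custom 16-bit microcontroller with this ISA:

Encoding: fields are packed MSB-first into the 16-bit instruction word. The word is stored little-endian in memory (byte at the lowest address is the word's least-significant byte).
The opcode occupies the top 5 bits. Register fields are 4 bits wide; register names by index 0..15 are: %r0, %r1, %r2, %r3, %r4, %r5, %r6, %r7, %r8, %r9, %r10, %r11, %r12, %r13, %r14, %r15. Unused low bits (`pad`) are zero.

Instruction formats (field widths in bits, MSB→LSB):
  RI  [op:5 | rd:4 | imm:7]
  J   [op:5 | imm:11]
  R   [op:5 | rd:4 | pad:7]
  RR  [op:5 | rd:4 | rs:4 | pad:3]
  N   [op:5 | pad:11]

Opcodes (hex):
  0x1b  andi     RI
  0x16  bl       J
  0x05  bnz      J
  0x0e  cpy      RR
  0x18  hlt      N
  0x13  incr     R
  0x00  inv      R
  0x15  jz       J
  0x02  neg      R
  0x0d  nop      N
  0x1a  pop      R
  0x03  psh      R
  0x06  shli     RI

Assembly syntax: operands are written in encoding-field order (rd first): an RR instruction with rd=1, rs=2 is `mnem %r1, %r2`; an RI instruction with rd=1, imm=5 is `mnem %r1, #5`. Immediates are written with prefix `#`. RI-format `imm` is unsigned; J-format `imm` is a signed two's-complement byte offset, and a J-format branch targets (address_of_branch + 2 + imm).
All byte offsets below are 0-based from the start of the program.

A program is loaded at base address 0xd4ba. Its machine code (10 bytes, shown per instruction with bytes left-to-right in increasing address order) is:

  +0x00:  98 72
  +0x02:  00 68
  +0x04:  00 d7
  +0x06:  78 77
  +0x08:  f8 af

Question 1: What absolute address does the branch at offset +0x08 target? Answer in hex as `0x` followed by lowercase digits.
+0x08: f8 af ⇒ word 0xaff8 (little)
  opcode bits[15:11]=0x15: jz/J
  imm@[10:0]=0x7f8 (s11→-8) ⇒ #-8
  target = base 0xd4ba + off 0x08 + 2 + imm -8 = 0xd4bc

0xd4bc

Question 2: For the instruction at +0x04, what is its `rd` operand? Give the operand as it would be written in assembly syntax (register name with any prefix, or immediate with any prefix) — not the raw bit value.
%r14

+0x04: 00 d7 ⇒ word 0xd700 (little)
  top 5b → 0x1a → pop [R]
  [10:7] rd=14 = %r14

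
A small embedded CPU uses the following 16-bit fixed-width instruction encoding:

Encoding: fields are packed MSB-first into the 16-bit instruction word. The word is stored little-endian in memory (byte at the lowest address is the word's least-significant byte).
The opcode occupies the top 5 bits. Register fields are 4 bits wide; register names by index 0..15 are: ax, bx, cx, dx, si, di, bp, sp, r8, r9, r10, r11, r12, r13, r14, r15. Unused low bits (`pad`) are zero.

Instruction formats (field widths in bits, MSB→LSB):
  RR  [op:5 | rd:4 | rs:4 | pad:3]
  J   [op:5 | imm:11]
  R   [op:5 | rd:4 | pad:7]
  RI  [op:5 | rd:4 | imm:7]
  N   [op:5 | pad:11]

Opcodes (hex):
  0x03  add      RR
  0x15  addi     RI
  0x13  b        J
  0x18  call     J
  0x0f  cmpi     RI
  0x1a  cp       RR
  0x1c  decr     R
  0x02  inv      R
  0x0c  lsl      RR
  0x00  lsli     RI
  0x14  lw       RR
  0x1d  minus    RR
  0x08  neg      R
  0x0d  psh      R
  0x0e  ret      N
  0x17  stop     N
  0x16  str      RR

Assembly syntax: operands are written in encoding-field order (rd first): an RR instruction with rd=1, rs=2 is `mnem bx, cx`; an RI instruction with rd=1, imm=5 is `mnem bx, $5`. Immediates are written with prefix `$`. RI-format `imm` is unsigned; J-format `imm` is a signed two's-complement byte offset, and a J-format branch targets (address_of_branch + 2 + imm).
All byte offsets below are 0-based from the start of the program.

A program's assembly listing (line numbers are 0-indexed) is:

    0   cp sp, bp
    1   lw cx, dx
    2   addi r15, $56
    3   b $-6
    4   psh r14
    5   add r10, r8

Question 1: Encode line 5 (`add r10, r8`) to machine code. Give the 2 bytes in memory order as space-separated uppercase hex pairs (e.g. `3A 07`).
40 1D

line 5 (add): pack op=0x3:5|rd=10:4|rs=8:4|pad=0:3 = 0x1d40; little→ 40 1d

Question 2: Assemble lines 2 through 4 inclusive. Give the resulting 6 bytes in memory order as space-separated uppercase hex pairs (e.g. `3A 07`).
2. addi fields op=0x15:5|rd=15:4|imm=56:7 → word afb8h → b8 af
3. b fields op=0x13:5|imm=-6:11 → word 9ffah → fa 9f
4. psh fields op=0xd:5|rd=14:4|pad=0:7 → word 6f00h → 00 6f

B8 AF FA 9F 00 6F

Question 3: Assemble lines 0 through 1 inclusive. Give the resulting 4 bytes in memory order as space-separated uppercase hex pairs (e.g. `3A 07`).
0. cp fields op=0x1a:5|rd=7:4|rs=6:4|pad=0:3 → word d3b0h → b0 d3
1. lw fields op=0x14:5|rd=2:4|rs=3:4|pad=0:3 → word a118h → 18 a1

B0 D3 18 A1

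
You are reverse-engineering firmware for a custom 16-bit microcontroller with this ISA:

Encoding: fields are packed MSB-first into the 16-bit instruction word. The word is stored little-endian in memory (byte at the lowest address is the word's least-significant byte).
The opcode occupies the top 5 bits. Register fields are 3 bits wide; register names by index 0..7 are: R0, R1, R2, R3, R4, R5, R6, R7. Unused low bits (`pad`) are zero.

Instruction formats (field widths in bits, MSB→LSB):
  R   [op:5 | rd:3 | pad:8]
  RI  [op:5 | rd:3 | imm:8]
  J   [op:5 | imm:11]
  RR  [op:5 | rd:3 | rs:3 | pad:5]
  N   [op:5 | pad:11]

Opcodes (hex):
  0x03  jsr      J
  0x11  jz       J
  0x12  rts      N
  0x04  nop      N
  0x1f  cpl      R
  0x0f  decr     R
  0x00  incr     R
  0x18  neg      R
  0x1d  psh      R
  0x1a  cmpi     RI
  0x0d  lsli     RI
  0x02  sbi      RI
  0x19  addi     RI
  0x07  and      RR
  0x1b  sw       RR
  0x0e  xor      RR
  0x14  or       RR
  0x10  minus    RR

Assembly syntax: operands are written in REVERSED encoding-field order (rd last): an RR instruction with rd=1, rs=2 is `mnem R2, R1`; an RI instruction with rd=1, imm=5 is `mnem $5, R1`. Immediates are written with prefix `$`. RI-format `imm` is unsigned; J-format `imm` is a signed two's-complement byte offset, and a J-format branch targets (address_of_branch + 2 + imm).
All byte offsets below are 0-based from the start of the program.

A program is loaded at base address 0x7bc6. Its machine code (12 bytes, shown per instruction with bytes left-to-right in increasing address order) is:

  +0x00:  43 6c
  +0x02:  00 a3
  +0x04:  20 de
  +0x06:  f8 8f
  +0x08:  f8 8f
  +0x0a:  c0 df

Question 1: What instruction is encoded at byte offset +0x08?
jz $-8

@+08  little-endian(f8 8f) = 0x8ff8
  op=0x8ff8>>11=0x11 ⇒ jz (J)
  imm: (w>>0)&0x7ff=0x7f8 (s11→-8) → $-8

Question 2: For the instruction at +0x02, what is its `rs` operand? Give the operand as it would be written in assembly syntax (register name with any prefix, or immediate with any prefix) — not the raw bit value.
R0

[02] 00 a3 → 0xa300
  top 5b → 0x14 → or [RR]
  [10:8] rd=3 = R3
  [7:5] rs=0 = R0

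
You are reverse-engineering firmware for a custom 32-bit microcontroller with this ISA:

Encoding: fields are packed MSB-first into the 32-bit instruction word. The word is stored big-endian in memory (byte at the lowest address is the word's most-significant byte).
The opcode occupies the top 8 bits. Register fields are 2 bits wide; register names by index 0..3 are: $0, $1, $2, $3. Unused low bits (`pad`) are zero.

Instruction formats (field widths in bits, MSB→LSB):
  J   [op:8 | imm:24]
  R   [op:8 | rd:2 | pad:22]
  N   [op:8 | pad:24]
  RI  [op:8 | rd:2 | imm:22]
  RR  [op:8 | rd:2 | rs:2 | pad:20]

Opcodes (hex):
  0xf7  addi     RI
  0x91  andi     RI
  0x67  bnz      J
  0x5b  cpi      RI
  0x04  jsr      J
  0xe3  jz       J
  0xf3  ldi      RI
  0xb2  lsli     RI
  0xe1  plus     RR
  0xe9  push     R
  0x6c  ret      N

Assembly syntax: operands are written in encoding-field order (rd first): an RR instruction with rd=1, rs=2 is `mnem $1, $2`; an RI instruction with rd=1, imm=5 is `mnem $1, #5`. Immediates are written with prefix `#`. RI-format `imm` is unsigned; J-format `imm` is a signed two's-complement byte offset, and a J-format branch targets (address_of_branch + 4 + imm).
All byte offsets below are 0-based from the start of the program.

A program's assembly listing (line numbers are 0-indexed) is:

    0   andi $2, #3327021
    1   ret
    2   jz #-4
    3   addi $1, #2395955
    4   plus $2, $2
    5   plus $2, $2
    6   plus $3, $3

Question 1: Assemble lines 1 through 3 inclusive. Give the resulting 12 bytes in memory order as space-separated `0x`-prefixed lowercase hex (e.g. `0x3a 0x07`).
L1: ret op=0x6c:8|pad=0:24 ⇒ 0x6c000000 ⇒ big 6c 00 00 00
L2: jz op=0xe3:8|imm=-4:24 ⇒ 0xe3fffffc ⇒ big e3 ff ff fc
L3: addi op=0xf7:8|rd=1:2|imm=2395955:22 ⇒ 0xf7648f33 ⇒ big f7 64 8f 33

0x6c 0x00 0x00 0x00 0xe3 0xff 0xff 0xfc 0xf7 0x64 0x8f 0x33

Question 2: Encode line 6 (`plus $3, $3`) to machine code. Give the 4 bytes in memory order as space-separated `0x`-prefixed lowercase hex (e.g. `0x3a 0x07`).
0xe1 0xf0 0x00 0x00

6. plus fields op=0xe1:8|rd=3:2|rs=3:2|pad=0:20 → word e1f00000h → e1 f0 00 00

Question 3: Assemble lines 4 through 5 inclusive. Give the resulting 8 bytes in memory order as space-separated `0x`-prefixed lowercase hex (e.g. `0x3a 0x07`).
line 4 (plus): pack op=0xe1:8|rd=2:2|rs=2:2|pad=0:20 = 0xe1a00000; big→ e1 a0 00 00
line 5 (plus): pack op=0xe1:8|rd=2:2|rs=2:2|pad=0:20 = 0xe1a00000; big→ e1 a0 00 00

0xe1 0xa0 0x00 0x00 0xe1 0xa0 0x00 0x00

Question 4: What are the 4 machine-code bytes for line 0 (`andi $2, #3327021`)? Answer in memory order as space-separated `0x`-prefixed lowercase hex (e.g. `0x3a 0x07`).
L0: andi op=0x91:8|rd=2:2|imm=3327021:22 ⇒ 0x91b2c42d ⇒ big 91 b2 c4 2d

0x91 0xb2 0xc4 0x2d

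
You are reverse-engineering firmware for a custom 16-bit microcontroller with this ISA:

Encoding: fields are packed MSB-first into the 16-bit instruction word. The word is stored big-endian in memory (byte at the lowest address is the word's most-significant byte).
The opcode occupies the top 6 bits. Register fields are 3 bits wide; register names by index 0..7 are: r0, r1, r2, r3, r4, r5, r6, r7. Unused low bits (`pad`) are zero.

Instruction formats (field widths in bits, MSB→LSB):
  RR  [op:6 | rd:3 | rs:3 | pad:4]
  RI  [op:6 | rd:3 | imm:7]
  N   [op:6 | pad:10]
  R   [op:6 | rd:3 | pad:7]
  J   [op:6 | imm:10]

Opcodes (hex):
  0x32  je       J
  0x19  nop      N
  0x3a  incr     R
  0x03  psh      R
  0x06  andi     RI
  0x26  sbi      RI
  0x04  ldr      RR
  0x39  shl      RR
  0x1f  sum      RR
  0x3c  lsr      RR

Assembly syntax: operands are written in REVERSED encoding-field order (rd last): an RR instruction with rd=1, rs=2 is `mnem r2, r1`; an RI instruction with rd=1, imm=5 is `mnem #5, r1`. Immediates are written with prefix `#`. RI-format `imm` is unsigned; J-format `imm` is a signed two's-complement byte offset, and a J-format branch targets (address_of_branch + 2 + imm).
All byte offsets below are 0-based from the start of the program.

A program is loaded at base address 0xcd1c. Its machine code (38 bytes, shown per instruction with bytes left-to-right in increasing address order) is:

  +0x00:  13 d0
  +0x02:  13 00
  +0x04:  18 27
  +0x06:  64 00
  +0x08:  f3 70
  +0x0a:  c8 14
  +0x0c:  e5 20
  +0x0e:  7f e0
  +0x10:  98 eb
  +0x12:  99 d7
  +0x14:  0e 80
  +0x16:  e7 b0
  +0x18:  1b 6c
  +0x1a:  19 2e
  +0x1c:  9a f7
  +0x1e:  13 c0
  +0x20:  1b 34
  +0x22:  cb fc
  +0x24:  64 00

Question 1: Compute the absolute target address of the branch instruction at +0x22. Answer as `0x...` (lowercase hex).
off 0x22: read cb fc as big → 0xcbfc
  top 6b → 0x32 → je [J]
  [9:0] imm=1020 (s10→-4) = #-4
  target = base 0xcd1c + off 0x22 + 2 + imm -4 = 0xcd3c

0xcd3c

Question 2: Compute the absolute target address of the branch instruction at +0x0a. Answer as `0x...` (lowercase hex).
+0x0a: c8 14 ⇒ word 0xc814 (big)
  op=0xc814>>10=0x32 ⇒ je (J)
  imm: (w>>0)&0x3ff=0x14 → #20
  target = base 0xcd1c + off 0x0a + 2 + imm 20 = 0xcd3c

0xcd3c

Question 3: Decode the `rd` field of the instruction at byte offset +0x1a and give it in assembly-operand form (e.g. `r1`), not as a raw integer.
r2

[1a] 19 2e → 0x192e
  top 6b → 0x6 → andi [RI]
  rd: (w>>7)&0x7=0x2 → r2
  imm: (w>>0)&0x7f=0x2e → #46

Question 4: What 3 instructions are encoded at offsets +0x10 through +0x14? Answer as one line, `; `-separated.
@+10  big-endian(98 eb) = 0x98eb
  top 6b → 0x26 → sbi [RI]
  rd: (w>>7)&0x7=0x1 → r1
  imm: (w>>0)&0x7f=0x6b → #107
@+12  big-endian(99 d7) = 0x99d7
  top 6b → 0x26 → sbi [RI]
  rd: (w>>7)&0x7=0x3 → r3
  imm: (w>>0)&0x7f=0x57 → #87
@+14  big-endian(0e 80) = 0x0e80
  top 6b → 0x3 → psh [R]
  rd: (w>>7)&0x7=0x5 → r5

sbi #107, r1; sbi #87, r3; psh r5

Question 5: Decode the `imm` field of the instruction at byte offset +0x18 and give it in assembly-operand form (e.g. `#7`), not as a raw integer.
[18] 1b 6c → 0x1b6c
  top 6b → 0x6 → andi [RI]
  [9:7] rd=6 = r6
  [6:0] imm=108 = #108

#108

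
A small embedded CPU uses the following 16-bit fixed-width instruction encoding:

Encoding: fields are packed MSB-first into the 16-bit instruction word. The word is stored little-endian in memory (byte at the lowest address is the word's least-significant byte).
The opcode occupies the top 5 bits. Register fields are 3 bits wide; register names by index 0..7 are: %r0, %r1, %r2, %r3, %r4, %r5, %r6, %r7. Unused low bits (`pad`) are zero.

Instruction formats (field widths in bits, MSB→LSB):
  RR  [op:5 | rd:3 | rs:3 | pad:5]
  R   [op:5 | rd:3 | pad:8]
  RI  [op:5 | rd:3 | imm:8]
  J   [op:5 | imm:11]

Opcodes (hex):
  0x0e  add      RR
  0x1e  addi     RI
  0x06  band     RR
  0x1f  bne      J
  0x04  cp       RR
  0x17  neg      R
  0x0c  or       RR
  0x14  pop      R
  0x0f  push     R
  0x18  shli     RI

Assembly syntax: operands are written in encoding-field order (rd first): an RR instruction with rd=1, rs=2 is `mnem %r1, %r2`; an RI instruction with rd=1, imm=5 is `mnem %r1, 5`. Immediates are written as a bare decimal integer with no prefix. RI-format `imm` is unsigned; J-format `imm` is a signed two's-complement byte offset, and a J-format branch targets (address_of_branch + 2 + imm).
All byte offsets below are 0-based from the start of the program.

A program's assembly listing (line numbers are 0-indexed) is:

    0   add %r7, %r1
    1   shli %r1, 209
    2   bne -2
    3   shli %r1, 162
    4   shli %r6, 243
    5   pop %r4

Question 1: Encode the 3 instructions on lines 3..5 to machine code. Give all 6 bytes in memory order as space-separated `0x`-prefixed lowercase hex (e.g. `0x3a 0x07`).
0xa2 0xc1 0xf3 0xc6 0x00 0xa4

3. shli fields op=0x18:5|rd=1:3|imm=162:8 → word c1a2h → a2 c1
4. shli fields op=0x18:5|rd=6:3|imm=243:8 → word c6f3h → f3 c6
5. pop fields op=0x14:5|rd=4:3|pad=0:8 → word a400h → 00 a4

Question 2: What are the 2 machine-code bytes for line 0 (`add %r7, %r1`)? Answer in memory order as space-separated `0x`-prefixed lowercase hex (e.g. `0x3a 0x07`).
0x20 0x77

line 0 (add): pack op=0xe:5|rd=7:3|rs=1:3|pad=0:5 = 0x7720; little→ 20 77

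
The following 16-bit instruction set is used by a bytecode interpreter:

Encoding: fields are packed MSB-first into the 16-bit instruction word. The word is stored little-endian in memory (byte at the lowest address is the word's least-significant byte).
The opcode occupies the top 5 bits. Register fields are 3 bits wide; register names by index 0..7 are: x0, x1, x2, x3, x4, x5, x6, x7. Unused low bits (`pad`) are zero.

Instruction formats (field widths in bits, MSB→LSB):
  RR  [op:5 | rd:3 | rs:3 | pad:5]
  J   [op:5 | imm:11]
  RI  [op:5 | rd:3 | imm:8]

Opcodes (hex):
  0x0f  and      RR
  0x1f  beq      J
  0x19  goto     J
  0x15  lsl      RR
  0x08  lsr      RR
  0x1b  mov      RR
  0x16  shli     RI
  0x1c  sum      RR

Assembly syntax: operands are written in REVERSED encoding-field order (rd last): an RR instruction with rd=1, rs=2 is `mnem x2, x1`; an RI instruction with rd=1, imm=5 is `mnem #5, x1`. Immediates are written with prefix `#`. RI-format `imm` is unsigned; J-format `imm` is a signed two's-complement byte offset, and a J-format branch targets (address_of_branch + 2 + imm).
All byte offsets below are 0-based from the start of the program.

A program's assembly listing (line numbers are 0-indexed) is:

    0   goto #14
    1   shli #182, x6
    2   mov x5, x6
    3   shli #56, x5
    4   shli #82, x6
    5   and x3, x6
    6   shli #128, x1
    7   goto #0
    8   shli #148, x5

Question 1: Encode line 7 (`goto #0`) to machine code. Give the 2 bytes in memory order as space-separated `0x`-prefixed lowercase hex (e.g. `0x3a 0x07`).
0x00 0xc8

line 7 (goto): pack op=0x19:5|imm=0:11 = 0xc800; little→ 00 c8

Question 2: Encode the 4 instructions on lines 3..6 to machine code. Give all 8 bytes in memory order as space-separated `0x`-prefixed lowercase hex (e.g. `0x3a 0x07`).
0x38 0xb5 0x52 0xb6 0x60 0x7e 0x80 0xb1

3. shli fields op=0x16:5|rd=5:3|imm=56:8 → word b538h → 38 b5
4. shli fields op=0x16:5|rd=6:3|imm=82:8 → word b652h → 52 b6
5. and fields op=0xf:5|rd=6:3|rs=3:3|pad=0:5 → word 7e60h → 60 7e
6. shli fields op=0x16:5|rd=1:3|imm=128:8 → word b180h → 80 b1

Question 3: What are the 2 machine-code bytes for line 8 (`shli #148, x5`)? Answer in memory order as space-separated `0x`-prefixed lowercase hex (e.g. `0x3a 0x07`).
line 8 (shli): pack op=0x16:5|rd=5:3|imm=148:8 = 0xb594; little→ 94 b5

0x94 0xb5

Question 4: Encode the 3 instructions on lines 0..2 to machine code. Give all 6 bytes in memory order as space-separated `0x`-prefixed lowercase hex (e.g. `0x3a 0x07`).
L0: goto op=0x19:5|imm=14:11 ⇒ 0xc80e ⇒ little 0e c8
L1: shli op=0x16:5|rd=6:3|imm=182:8 ⇒ 0xb6b6 ⇒ little b6 b6
L2: mov op=0x1b:5|rd=6:3|rs=5:3|pad=0:5 ⇒ 0xdea0 ⇒ little a0 de

0x0e 0xc8 0xb6 0xb6 0xa0 0xde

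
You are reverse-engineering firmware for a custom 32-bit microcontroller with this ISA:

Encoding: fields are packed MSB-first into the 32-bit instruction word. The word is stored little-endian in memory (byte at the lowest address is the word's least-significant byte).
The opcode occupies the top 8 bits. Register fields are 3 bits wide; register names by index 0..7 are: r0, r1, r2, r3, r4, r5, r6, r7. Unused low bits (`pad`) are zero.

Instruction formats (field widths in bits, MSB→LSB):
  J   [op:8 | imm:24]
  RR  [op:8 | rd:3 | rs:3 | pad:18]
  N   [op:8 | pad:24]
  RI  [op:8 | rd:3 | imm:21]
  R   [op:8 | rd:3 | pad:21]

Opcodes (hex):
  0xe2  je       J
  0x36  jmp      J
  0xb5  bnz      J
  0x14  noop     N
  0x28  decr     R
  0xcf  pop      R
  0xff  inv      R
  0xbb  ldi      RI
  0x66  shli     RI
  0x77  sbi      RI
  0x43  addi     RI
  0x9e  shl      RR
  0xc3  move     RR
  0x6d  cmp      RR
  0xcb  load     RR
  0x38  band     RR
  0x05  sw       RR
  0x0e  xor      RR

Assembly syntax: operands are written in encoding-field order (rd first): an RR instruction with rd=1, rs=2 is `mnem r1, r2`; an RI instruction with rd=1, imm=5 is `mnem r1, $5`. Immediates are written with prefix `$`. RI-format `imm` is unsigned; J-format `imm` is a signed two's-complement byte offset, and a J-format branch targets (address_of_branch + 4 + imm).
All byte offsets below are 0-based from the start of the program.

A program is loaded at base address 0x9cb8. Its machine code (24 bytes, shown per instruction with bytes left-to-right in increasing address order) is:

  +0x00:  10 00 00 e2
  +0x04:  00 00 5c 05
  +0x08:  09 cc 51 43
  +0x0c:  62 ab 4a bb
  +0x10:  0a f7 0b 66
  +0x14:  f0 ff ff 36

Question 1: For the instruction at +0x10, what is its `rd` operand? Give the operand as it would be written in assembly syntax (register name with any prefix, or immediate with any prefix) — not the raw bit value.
@+10  little-endian(0a f7 0b 66) = 0x660bf70a
  opcode bits[31:24]=0x66: shli/RI
  rd@[23:21]=0x0 ⇒ r0
  imm@[20:0]=0xbf70a ⇒ $784138

r0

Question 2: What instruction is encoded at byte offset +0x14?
jmp $-16

@+14  little-endian(f0 ff ff 36) = 0x36fffff0
  top 8b → 0x36 → jmp [J]
  imm: (w>>0)&0xffffff=0xfffff0 (s24→-16) → $-16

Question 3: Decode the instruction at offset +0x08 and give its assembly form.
off 0x08: read 09 cc 51 43 as little → 0x4351cc09
  op=0x4351cc09>>24=0x43 ⇒ addi (RI)
  [23:21] rd=2 = r2
  [20:0] imm=1166345 = $1166345

addi r2, $1166345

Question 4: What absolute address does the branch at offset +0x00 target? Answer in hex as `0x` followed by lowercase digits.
0x9ccc

@+00  little-endian(10 00 00 e2) = 0xe2000010
  top 8b → 0xe2 → je [J]
  [23:0] imm=16 = $16
  target = base 0x9cb8 + off 0x00 + 4 + imm 16 = 0x9ccc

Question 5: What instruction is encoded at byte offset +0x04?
off 0x04: read 00 00 5c 05 as little → 0x055c0000
  top 8b → 0x5 → sw [RR]
  rd@[23:21]=0x2 ⇒ r2
  rs@[20:18]=0x7 ⇒ r7

sw r2, r7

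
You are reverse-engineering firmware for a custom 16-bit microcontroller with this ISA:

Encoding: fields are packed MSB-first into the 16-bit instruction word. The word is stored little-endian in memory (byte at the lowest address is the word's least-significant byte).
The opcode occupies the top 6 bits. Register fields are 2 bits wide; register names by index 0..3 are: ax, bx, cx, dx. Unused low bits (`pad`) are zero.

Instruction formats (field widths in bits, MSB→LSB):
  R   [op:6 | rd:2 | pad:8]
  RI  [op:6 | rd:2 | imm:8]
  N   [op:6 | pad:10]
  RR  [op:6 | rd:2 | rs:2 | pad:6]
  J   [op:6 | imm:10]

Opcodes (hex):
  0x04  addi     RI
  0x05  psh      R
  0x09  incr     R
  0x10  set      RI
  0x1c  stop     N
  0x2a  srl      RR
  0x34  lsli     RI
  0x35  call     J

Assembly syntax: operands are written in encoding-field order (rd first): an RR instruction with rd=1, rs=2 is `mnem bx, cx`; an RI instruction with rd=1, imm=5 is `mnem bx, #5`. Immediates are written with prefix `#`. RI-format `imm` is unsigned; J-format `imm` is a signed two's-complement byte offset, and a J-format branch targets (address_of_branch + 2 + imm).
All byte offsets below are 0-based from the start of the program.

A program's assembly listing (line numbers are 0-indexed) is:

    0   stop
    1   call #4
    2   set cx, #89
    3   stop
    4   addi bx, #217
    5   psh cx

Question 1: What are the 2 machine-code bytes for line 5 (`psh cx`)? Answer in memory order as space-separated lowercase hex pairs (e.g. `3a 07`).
00 16

line 5 (psh): pack op=0x5:6|rd=2:2|pad=0:8 = 0x1600; little→ 00 16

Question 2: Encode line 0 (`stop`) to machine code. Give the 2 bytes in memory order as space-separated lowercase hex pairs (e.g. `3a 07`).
L0: stop op=0x1c:6|pad=0:10 ⇒ 0x7000 ⇒ little 00 70

00 70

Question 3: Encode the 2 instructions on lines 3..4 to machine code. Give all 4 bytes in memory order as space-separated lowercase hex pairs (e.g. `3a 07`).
00 70 d9 11

L3: stop op=0x1c:6|pad=0:10 ⇒ 0x7000 ⇒ little 00 70
L4: addi op=0x4:6|rd=1:2|imm=217:8 ⇒ 0x11d9 ⇒ little d9 11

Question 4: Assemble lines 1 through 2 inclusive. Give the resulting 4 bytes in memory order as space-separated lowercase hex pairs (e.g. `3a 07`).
1. call fields op=0x35:6|imm=4:10 → word d404h → 04 d4
2. set fields op=0x10:6|rd=2:2|imm=89:8 → word 4259h → 59 42

04 d4 59 42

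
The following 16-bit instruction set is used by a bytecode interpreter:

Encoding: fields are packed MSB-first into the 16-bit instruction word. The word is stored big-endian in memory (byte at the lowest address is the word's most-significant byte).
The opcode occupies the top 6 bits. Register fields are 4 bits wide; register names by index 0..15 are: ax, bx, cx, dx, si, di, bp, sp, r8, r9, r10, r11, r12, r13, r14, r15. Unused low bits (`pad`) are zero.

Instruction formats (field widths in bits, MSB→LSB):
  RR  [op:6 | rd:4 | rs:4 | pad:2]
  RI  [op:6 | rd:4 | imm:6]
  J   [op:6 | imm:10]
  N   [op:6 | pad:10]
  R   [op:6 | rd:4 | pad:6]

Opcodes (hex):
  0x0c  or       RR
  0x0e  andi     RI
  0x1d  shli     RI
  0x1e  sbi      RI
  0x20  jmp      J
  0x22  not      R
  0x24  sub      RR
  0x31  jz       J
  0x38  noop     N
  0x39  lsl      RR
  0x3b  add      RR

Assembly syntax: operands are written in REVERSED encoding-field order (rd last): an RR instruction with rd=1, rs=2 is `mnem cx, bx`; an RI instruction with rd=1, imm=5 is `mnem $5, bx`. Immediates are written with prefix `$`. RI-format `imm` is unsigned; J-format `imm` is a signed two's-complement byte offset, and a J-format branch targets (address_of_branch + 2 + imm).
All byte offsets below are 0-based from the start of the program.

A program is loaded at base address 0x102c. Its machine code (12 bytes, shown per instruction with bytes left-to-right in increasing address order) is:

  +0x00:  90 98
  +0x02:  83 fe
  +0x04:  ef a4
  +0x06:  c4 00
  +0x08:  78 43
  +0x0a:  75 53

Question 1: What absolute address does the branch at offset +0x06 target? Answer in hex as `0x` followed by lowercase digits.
0x1034

+0x06: c4 00 ⇒ word 0xc400 (big)
  top 6b → 0x31 → jz [J]
  imm@[9:0]=0x0 ⇒ $0
  target = base 0x102c + off 0x06 + 2 + imm 0 = 0x1034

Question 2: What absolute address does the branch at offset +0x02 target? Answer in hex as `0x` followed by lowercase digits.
[02] 83 fe → 0x83fe
  op=0x83fe>>10=0x20 ⇒ jmp (J)
  [9:0] imm=1022 (s10→-2) = $-2
  target = base 0x102c + off 0x02 + 2 + imm -2 = 0x102e

0x102e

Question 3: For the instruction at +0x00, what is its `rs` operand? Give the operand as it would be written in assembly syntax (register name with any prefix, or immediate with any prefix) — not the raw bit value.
bp

@+00  big-endian(90 98) = 0x9098
  top 6b → 0x24 → sub [RR]
  [9:6] rd=2 = cx
  [5:2] rs=6 = bp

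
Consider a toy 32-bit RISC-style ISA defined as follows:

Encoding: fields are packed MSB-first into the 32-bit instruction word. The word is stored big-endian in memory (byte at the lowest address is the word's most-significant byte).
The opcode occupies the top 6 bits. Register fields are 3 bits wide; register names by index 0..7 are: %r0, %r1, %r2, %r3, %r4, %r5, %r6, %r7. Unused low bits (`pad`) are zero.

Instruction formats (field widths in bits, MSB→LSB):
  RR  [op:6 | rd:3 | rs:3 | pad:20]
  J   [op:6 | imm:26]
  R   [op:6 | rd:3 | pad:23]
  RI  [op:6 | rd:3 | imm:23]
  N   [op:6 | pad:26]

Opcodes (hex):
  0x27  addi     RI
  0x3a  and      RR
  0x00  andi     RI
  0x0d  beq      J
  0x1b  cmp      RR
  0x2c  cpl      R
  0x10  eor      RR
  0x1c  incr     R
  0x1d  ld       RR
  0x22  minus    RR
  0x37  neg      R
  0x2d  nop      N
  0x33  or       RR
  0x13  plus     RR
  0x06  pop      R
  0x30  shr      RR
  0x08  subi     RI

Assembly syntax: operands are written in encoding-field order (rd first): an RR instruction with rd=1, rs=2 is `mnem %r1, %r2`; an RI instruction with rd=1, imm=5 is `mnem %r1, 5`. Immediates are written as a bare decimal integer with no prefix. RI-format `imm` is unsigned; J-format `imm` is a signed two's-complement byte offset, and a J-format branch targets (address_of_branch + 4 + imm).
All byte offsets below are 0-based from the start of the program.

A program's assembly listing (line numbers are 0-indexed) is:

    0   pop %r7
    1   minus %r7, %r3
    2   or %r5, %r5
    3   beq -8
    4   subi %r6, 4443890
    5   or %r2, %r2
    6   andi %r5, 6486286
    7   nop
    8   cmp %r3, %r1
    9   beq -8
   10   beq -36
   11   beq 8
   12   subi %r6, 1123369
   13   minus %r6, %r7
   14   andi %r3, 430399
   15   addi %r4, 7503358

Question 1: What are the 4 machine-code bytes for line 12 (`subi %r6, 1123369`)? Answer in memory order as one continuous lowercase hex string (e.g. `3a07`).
23112429

L12: subi op=0x8:6|rd=6:3|imm=1123369:23 ⇒ 0x23112429 ⇒ big 23 11 24 29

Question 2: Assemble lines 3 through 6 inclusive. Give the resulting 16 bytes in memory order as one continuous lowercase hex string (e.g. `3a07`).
line 3 (beq): pack op=0xd:6|imm=-8:26 = 0x37fffff8; big→ 37 ff ff f8
line 4 (subi): pack op=0x8:6|rd=6:3|imm=4443890:23 = 0x2343cef2; big→ 23 43 ce f2
line 5 (or): pack op=0x33:6|rd=2:3|rs=2:3|pad=0:20 = 0xcd200000; big→ cd 20 00 00
line 6 (andi): pack op=0x0:6|rd=5:3|imm=6486286:23 = 0x02e2f90e; big→ 02 e2 f9 0e

37fffff82343cef2cd20000002e2f90e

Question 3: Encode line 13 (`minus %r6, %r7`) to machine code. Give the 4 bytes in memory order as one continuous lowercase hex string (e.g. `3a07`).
line 13 (minus): pack op=0x22:6|rd=6:3|rs=7:3|pad=0:20 = 0x8b700000; big→ 8b 70 00 00

8b700000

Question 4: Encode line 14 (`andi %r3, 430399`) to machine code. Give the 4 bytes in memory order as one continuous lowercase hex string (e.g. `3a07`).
0186913f

14. andi fields op=0x0:6|rd=3:3|imm=430399:23 → word 0186913fh → 01 86 91 3f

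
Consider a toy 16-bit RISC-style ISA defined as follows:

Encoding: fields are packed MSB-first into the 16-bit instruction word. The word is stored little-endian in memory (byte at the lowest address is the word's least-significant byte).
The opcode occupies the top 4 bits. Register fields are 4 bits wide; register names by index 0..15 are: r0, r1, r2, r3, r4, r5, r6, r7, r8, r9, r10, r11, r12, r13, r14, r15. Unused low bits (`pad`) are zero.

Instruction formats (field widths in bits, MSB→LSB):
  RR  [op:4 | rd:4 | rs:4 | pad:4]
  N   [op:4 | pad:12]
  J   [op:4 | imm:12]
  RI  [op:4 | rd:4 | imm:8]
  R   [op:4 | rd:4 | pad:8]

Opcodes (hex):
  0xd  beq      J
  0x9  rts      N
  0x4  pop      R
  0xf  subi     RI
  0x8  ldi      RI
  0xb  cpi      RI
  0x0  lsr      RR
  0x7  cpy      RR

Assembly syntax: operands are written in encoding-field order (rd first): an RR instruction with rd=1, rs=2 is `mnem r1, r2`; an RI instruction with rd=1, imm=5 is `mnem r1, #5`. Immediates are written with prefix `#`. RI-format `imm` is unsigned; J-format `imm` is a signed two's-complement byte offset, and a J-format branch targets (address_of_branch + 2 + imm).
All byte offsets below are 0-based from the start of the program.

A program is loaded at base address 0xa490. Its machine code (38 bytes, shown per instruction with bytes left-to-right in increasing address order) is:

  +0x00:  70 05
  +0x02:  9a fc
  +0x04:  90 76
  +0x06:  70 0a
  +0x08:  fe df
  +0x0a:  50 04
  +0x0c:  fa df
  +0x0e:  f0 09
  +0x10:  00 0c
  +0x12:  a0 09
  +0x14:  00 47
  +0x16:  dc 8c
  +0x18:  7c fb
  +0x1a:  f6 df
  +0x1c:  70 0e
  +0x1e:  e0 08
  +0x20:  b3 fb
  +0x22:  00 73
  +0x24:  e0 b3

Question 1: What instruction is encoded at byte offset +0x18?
+0x18: 7c fb ⇒ word 0xfb7c (little)
  op=0xfb7c>>12=0xf ⇒ subi (RI)
  rd@[11:8]=0xb ⇒ r11
  imm@[7:0]=0x7c ⇒ #124

subi r11, #124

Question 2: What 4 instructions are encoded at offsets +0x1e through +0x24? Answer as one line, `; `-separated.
lsr r8, r14; subi r11, #179; cpy r3, r0; cpi r3, #224

+0x1e: e0 08 ⇒ word 0x08e0 (little)
  opcode bits[15:12]=0x0: lsr/RR
  rd: (w>>8)&0xf=0x8 → r8
  rs: (w>>4)&0xf=0xe → r14
+0x20: b3 fb ⇒ word 0xfbb3 (little)
  opcode bits[15:12]=0xf: subi/RI
  rd: (w>>8)&0xf=0xb → r11
  imm: (w>>0)&0xff=0xb3 → #179
+0x22: 00 73 ⇒ word 0x7300 (little)
  opcode bits[15:12]=0x7: cpy/RR
  rd: (w>>8)&0xf=0x3 → r3
  rs: (w>>4)&0xf=0x0 → r0
+0x24: e0 b3 ⇒ word 0xb3e0 (little)
  opcode bits[15:12]=0xb: cpi/RI
  rd: (w>>8)&0xf=0x3 → r3
  imm: (w>>0)&0xff=0xe0 → #224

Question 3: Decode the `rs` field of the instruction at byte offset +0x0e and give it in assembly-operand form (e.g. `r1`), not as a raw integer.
r15

[0e] f0 09 → 0x09f0
  top 4b → 0x0 → lsr [RR]
  rd: (w>>8)&0xf=0x9 → r9
  rs: (w>>4)&0xf=0xf → r15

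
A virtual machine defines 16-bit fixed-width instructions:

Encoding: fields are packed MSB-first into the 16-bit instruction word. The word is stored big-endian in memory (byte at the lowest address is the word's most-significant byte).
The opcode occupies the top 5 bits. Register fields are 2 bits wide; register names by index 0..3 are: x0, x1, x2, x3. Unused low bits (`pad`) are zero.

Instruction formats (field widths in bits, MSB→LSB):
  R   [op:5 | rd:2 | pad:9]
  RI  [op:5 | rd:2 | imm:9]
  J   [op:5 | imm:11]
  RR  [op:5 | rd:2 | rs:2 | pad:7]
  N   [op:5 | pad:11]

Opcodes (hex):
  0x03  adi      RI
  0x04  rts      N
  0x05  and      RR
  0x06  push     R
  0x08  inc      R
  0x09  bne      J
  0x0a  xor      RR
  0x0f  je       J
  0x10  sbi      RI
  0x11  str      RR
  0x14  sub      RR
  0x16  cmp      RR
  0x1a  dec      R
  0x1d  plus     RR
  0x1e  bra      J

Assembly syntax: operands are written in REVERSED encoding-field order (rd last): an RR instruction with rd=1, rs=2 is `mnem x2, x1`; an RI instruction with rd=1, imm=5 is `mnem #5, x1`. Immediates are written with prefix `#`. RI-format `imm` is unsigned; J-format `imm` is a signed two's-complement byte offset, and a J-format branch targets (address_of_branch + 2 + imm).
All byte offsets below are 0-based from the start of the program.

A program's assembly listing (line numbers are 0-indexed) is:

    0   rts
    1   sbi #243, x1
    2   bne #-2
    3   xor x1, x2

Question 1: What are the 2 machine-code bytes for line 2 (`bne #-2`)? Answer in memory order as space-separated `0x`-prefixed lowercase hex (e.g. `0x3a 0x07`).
0x4f 0xfe

L2: bne op=0x9:5|imm=-2:11 ⇒ 0x4ffe ⇒ big 4f fe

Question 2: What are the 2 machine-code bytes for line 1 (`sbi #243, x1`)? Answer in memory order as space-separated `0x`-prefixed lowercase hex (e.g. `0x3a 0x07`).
0x82 0xf3

1. sbi fields op=0x10:5|rd=1:2|imm=243:9 → word 82f3h → 82 f3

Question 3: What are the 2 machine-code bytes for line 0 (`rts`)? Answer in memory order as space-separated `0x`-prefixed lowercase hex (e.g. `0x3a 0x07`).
line 0 (rts): pack op=0x4:5|pad=0:11 = 0x2000; big→ 20 00

0x20 0x00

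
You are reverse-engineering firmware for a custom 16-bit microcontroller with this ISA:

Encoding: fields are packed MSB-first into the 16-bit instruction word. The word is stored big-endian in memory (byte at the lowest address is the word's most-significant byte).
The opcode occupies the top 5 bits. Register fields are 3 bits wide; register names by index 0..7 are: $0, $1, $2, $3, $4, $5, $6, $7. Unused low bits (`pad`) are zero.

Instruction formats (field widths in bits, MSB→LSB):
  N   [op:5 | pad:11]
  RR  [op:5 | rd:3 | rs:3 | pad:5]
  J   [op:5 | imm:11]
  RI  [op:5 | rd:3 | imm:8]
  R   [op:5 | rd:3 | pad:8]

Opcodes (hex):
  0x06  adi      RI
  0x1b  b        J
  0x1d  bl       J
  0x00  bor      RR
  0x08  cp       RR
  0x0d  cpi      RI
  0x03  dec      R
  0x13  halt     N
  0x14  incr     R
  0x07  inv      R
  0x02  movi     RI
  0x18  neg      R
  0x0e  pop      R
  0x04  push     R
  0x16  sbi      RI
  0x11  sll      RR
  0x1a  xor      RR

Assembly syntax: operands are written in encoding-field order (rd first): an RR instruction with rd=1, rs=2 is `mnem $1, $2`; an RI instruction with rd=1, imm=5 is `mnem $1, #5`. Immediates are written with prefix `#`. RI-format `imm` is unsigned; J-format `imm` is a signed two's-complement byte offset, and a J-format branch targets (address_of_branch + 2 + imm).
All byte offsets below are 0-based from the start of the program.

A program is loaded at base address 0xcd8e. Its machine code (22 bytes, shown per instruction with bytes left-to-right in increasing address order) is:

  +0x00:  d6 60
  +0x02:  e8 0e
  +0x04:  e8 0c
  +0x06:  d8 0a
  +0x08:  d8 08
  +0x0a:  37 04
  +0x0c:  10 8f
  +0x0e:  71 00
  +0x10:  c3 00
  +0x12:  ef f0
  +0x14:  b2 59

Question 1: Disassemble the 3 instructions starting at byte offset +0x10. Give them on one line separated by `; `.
neg $3; bl #-16; sbi $2, #89

@+10  big-endian(c3 00) = 0xc300
  op=0xc300>>11=0x18 ⇒ neg (R)
  rd@[10:8]=0x3 ⇒ $3
@+12  big-endian(ef f0) = 0xeff0
  op=0xeff0>>11=0x1d ⇒ bl (J)
  imm@[10:0]=0x7f0 (s11→-16) ⇒ #-16
@+14  big-endian(b2 59) = 0xb259
  op=0xb259>>11=0x16 ⇒ sbi (RI)
  rd@[10:8]=0x2 ⇒ $2
  imm@[7:0]=0x59 ⇒ #89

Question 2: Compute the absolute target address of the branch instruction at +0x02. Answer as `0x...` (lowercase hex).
[02] e8 0e → 0xe80e
  op=0xe80e>>11=0x1d ⇒ bl (J)
  imm: (w>>0)&0x7ff=0xe → #14
  target = base 0xcd8e + off 0x02 + 2 + imm 14 = 0xcda0

0xcda0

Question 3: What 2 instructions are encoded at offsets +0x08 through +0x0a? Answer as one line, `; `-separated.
b #8; adi $7, #4

off 0x08: read d8 08 as big → 0xd808
  opcode bits[15:11]=0x1b: b/J
  imm@[10:0]=0x8 ⇒ #8
off 0x0a: read 37 04 as big → 0x3704
  opcode bits[15:11]=0x6: adi/RI
  rd@[10:8]=0x7 ⇒ $7
  imm@[7:0]=0x4 ⇒ #4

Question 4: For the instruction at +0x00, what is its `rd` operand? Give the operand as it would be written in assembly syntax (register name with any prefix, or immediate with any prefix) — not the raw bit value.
$6

[00] d6 60 → 0xd660
  op=0xd660>>11=0x1a ⇒ xor (RR)
  [10:8] rd=6 = $6
  [7:5] rs=3 = $3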